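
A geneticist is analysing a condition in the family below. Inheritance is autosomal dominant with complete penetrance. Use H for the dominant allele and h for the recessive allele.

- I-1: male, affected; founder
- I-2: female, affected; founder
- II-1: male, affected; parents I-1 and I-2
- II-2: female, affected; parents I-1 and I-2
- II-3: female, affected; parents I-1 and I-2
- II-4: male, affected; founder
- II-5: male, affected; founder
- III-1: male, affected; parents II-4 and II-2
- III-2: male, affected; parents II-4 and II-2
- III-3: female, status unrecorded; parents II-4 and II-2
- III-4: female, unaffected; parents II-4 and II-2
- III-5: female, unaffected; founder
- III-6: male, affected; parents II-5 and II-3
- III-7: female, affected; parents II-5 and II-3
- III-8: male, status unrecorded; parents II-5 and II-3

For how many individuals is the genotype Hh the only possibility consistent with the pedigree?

Obligate heterozygotes: II-2 is affected so carries H and passed h to III-4 (hh), so II-2 is Hh; II-4 is affected so carries H and passed h to III-4 (hh), so II-4 is Hh.
Every other individual is either homozygous by phenotype or has at least one consistent homozygous assignment, so the count is 2.

2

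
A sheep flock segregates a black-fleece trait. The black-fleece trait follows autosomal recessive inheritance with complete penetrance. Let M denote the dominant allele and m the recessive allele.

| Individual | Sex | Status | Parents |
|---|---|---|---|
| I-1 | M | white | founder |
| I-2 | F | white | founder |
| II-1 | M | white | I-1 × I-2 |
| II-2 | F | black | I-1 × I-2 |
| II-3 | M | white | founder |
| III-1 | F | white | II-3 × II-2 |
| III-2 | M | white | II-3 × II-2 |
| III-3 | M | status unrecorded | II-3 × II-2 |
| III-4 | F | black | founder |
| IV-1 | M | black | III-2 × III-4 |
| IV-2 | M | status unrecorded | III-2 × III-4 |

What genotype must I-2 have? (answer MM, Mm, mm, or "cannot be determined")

Mm

From phenotype alone, I-2 is MM or Mm.
I-2 is white so carries M and passed m to II-2 (mm), so I-2 is Mm.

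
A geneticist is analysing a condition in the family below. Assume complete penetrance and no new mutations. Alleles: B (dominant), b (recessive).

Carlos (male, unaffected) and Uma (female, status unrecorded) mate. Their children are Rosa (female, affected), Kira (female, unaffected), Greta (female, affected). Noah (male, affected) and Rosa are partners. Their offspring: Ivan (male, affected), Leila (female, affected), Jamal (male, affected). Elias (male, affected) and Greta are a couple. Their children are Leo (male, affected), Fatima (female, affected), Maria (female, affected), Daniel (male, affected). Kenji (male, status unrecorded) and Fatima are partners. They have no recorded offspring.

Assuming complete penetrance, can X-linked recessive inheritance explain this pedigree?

Under X-linked recessive, Rosa (affected, female) cannot arise from Carlos (unaffected) × Uma (unrecorded).

No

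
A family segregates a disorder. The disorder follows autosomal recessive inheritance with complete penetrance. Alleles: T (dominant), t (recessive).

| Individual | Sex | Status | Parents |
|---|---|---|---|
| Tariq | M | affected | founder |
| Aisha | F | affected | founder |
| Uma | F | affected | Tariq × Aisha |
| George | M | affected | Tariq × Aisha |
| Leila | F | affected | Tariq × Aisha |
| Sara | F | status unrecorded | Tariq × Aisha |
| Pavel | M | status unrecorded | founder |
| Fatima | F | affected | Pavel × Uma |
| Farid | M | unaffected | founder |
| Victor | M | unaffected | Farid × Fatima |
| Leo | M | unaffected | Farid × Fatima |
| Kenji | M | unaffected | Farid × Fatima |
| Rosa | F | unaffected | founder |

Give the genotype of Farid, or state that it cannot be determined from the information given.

Farid's phenotype allows TT or Tt, and no parent or child forces a single allele at both positions; consistent genotype assignments exist with Farid as TT or Tt.

cannot be determined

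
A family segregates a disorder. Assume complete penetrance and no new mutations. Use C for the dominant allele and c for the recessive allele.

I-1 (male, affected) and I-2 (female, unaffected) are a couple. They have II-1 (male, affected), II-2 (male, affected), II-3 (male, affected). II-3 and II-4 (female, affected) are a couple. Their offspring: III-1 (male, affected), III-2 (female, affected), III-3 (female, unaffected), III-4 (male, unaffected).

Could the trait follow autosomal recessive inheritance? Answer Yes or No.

Under autosomal recessive, III-3 (unaffected, female) cannot arise from II-3 (affected) × II-4 (affected).

No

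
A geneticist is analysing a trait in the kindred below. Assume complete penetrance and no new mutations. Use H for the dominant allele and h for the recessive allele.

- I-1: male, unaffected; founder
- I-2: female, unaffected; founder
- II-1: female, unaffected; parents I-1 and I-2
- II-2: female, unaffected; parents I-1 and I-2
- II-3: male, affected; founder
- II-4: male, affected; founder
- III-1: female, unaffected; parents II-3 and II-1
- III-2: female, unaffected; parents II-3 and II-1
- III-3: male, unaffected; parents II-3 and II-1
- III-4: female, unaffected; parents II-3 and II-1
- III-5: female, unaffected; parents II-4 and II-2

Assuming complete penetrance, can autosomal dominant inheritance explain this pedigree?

Yes

A consistent assignment under autosomal dominant exists: I-1 hh, I-2 hh, II-1 hh, II-2 hh, II-3 Hh, II-4 Hh, III-1 hh, III-2 hh, III-3 hh, III-4 hh, III-5 hh.
In this assignment every recorded phenotype matches its genotype and every non-founder's genotype is obtainable from its parents' genotypes, so the pedigree is consistent.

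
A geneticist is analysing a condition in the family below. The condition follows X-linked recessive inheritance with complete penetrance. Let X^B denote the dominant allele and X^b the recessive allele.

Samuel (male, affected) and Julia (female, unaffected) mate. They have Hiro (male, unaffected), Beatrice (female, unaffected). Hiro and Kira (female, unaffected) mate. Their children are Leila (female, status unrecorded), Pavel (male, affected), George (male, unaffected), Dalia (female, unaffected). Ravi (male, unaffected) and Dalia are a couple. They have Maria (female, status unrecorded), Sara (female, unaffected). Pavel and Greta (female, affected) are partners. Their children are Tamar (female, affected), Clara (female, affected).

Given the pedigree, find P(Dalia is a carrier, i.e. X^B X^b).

Hiro is unaffected, so Hiro is X^B Y.
Kira is unaffected so carries B and passed b to Pavel (X^b Y), so Kira is X^B X^b.
Their cross gives offspring ratios 1/2 X^B X^B : 1/2 X^B X^b. Conditioning on Dalia being unaffected, P(X^B X^b) = 1/2 / 1 = 1/2 before taking Dalia's own offspring into account.
Ravi is unaffected, so Ravi is X^B Y.
Dalia's offspring (Maria, Sara) would show their recorded status with the same probability whether Dalia is X^B X^b or X^B X^B, so they carry no information and P(X^B X^b) = 1/2.

1/2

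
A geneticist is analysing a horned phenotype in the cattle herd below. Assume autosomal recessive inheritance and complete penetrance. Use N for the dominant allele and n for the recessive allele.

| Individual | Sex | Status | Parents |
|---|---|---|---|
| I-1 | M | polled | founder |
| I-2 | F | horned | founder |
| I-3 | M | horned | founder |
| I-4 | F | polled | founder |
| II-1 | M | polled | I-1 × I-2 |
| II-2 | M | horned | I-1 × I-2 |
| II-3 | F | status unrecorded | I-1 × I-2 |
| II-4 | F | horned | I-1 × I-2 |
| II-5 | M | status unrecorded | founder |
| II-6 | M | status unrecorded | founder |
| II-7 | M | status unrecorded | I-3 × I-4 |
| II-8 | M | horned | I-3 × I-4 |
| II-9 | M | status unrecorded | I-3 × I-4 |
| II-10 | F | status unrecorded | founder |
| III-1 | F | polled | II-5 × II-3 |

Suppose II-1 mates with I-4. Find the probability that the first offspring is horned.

1/4

II-1 is polled so carries N and received n from I-2 (nn), so II-1 is Nn.
I-4 is polled so carries N and passed n to II-8 (nn), so I-4 is Nn.
The cross gives 1/4 NN : 1/2 Nn : 1/4 nn, so P(offspring is horned) = 1/4.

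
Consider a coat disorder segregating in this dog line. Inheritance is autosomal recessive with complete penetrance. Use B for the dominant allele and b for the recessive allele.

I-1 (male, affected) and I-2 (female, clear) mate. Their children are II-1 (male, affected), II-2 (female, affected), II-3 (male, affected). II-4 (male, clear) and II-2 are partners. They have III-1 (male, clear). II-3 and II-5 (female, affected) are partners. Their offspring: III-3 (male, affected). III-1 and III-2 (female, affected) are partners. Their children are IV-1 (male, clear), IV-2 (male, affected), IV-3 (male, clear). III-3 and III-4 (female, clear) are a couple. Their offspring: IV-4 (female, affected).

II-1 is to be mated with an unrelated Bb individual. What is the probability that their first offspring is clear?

II-1 is affected, so II-1 is bb.
The cross gives 1/2 Bb : 1/2 bb, so P(offspring is clear) = 1/2.

1/2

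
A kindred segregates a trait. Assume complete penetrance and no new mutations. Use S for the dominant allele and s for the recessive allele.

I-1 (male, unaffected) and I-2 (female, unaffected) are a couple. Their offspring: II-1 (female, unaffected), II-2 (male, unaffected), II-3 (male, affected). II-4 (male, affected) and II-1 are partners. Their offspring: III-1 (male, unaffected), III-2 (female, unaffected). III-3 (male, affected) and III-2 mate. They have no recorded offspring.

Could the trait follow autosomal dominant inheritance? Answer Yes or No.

Under autosomal dominant, II-3 (affected, male) cannot arise from I-1 (unaffected) × I-2 (unaffected).

No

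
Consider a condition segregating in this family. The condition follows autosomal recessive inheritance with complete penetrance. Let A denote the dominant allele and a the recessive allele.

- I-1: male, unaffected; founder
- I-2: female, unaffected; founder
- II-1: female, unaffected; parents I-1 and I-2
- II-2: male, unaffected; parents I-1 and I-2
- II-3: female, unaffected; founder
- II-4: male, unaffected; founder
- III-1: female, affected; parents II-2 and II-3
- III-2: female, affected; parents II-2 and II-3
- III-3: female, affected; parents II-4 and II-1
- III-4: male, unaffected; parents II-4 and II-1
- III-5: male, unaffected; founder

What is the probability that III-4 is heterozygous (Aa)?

II-4 is unaffected so carries A and passed a to III-3 (aa), so II-4 is Aa.
II-1 is unaffected so carries A and passed a to III-3 (aa), so II-1 is Aa.
Their cross gives offspring ratios 1/4 AA : 1/2 Aa : 1/4 aa. Conditioning on III-4 being unaffected, P(Aa) = 1/2 / 3/4 = 2/3.

2/3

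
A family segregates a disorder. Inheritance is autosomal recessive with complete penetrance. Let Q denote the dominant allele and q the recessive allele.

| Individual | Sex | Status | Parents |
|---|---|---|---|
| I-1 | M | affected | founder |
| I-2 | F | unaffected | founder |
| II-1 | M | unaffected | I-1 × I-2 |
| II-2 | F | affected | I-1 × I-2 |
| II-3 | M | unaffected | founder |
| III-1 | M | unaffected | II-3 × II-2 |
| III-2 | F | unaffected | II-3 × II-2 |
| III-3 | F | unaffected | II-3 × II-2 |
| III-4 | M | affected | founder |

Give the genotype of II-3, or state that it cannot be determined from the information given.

II-3's phenotype allows QQ or Qq, and no parent or child forces a single allele at both positions; consistent genotype assignments exist with II-3 as QQ or Qq.

cannot be determined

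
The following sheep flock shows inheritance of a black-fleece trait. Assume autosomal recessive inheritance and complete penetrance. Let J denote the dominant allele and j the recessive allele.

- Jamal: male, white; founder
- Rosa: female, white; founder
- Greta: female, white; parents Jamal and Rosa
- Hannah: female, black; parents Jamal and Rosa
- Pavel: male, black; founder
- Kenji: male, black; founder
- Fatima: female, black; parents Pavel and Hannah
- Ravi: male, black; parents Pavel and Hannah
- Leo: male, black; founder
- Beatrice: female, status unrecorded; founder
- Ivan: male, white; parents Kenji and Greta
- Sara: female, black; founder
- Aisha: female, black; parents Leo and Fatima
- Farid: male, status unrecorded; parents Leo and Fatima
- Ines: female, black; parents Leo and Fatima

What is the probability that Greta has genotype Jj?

Jamal is white so carries J and passed j to Hannah (jj), so Jamal is Jj.
Rosa is white so carries J and passed j to Hannah (jj), so Rosa is Jj.
Their cross gives offspring ratios 1/4 JJ : 1/2 Jj : 1/4 jj. Conditioning on Greta being white, P(Jj) = 1/2 / 3/4 = 2/3 before taking Greta's own offspring into account.
Kenji is black, so Kenji is jj.
Now use Greta's offspring. Probability of each recorded status — white son Ivan: 1/2 if Greta is Jj, 1 if JJ.
Bayes: P(Jj) = 2/3·1/2 / (2/3·1/2 + 1/3·1) = 1/2.

1/2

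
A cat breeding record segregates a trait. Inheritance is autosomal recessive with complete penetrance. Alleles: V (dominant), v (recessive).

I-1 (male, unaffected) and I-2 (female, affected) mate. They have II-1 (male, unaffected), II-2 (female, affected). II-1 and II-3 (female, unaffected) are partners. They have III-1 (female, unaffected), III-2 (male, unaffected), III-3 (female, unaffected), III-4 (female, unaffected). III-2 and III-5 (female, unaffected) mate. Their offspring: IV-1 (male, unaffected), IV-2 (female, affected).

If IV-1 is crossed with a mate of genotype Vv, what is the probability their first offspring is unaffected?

III-2 is unaffected so carries V and passed v to IV-2 (vv), so III-2 is Vv.
III-5 is unaffected so carries V and passed v to IV-2 (vv), so III-5 is Vv.
IV-1 is an unaffected offspring of III-2 (Vv) × III-5 (Vv), whose cross gives 1/4 VV : 1/2 Vv : 1/4 vv; conditioning on being unaffected, IV-1 is VV with probability 1/3, Vv with probability 2/3.
Summing over parental genotype combinations, P(offspring is unaffected) = 1/3·1 + 2/3·3/4 = 5/6.

5/6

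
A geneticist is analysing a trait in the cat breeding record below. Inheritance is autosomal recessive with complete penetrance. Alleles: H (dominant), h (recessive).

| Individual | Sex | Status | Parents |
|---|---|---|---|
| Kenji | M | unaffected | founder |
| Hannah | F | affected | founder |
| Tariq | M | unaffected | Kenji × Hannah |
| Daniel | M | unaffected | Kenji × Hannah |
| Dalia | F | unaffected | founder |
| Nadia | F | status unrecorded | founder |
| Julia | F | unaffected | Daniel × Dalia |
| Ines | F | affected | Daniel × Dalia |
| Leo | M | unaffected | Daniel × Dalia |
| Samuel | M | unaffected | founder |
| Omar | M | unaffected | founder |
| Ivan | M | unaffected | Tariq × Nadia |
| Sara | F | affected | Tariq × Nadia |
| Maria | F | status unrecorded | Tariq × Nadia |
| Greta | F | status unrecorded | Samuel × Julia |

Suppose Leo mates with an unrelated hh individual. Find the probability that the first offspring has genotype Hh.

2/3

Daniel is unaffected so carries H and received h from Hannah (hh), so Daniel is Hh.
Dalia is unaffected so carries H and passed h to Ines (hh), so Dalia is Hh.
Leo is an unaffected offspring of Daniel (Hh) × Dalia (Hh), whose cross gives 1/4 HH : 1/2 Hh : 1/4 hh; conditioning on being unaffected, Leo is HH with probability 1/3, Hh with probability 2/3.
Summing over parental genotype combinations, P(offspring has genotype Hh) = 1/3·1 + 2/3·1/2 = 2/3.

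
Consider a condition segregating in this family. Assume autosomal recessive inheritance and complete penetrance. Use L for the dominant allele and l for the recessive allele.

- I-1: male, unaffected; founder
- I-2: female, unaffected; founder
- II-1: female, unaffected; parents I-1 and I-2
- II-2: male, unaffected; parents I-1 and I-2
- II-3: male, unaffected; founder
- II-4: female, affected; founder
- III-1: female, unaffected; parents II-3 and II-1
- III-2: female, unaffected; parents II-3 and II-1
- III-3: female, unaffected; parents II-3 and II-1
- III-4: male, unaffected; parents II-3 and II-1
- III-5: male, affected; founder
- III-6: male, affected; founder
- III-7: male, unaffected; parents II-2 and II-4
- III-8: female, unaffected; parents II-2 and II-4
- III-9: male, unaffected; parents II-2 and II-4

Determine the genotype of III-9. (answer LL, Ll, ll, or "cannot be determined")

From phenotype alone, III-9 is LL or Ll.
III-9 is unaffected so carries L and received l from II-4 (ll), so III-9 is Ll.

Ll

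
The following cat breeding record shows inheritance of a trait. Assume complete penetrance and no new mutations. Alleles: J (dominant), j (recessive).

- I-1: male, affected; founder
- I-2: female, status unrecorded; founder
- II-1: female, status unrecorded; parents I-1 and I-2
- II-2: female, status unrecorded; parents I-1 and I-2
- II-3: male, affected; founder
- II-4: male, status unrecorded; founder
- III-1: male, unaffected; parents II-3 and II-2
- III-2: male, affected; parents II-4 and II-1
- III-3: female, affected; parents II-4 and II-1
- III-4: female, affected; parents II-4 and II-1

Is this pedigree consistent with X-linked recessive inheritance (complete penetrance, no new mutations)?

Yes

A consistent assignment under X-linked recessive exists: I-1 X^j Y, I-2 X^J X^J, II-1 X^J X^j, II-2 X^J X^j, II-3 X^j Y, II-4 X^j Y, III-1 X^J Y, III-2 X^j Y, III-3 X^j X^j, III-4 X^j X^j.
In this assignment every recorded phenotype matches its genotype and every non-founder's genotype is obtainable from its parents' genotypes, so the pedigree is consistent.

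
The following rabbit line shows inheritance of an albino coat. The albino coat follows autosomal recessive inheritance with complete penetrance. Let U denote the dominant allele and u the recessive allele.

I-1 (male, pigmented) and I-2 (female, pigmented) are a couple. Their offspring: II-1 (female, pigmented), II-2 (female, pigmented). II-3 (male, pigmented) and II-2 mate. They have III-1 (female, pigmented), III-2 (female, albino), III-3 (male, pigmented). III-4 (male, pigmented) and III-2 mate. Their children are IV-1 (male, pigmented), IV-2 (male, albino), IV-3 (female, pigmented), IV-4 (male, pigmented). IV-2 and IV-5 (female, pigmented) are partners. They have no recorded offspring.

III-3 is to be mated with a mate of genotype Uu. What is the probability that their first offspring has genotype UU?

II-3 is pigmented so carries U and passed u to III-2 (uu), so II-3 is Uu.
II-2 is pigmented so carries U and passed u to III-2 (uu), so II-2 is Uu.
III-3 is a pigmented offspring of II-3 (Uu) × II-2 (Uu), whose cross gives 1/4 UU : 1/2 Uu : 1/4 uu; conditioning on being pigmented, III-3 is UU with probability 1/3, Uu with probability 2/3.
Summing over parental genotype combinations, P(offspring has genotype UU) = 1/3·1/2 + 2/3·1/4 = 1/3.

1/3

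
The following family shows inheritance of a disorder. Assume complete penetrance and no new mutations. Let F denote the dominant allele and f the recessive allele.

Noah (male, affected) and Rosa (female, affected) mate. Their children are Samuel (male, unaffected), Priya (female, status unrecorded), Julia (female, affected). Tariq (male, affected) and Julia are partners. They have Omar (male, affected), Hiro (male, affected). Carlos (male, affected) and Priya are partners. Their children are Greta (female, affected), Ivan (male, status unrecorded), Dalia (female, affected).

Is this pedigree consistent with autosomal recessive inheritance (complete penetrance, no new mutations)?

Under autosomal recessive, Samuel (unaffected, male) cannot arise from Noah (affected) × Rosa (affected).

No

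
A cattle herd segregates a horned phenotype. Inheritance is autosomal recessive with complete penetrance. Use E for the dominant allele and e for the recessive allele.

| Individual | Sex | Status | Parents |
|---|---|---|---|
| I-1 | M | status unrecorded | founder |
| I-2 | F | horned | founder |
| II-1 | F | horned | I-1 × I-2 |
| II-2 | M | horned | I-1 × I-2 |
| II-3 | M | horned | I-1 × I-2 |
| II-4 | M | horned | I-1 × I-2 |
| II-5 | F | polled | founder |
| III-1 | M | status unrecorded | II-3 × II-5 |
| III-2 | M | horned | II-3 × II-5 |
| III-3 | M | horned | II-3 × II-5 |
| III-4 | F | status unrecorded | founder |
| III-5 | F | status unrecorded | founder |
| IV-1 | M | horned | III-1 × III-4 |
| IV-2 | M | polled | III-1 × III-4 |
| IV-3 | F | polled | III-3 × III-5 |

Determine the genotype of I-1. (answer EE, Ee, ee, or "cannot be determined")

I-1's phenotype is unrecorded, and no parent or child forces a single allele at both positions; consistent genotype assignments exist with I-1 as Ee or ee.

cannot be determined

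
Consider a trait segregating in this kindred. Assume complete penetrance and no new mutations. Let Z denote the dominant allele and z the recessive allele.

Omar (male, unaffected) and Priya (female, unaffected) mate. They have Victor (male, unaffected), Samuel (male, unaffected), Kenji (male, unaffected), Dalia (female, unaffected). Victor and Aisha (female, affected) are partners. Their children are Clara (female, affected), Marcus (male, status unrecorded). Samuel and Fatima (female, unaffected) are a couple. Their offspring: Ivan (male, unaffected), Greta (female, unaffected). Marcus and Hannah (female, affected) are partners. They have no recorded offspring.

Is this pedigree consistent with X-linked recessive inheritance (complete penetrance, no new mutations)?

Under X-linked recessive, Clara (affected, female) cannot arise from Victor (unaffected) × Aisha (affected).

No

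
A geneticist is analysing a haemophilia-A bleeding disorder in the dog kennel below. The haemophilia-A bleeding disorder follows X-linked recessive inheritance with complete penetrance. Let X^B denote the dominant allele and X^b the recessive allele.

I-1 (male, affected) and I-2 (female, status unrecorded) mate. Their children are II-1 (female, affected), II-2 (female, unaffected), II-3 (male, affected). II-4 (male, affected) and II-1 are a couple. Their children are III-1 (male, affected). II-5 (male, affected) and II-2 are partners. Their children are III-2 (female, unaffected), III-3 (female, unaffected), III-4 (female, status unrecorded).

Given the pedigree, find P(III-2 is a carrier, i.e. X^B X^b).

III-2 is unaffected so carries B and received b from II-5 (X^b Y), so III-2 is X^B X^b, giving P(X^B X^b) = 1.

1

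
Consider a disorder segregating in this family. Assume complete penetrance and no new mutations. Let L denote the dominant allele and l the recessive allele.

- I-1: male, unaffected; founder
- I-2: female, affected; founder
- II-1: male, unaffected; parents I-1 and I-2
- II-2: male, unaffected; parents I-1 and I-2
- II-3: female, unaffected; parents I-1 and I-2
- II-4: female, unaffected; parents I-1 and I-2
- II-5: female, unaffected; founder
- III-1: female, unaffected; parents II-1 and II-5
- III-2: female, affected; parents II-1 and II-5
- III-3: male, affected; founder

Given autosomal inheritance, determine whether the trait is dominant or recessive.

recessive

II-1 and II-5 are both unaffected yet have an affected child III-2. Under dominance, an affected child requires at least one affected parent, so the trait cannot be dominant.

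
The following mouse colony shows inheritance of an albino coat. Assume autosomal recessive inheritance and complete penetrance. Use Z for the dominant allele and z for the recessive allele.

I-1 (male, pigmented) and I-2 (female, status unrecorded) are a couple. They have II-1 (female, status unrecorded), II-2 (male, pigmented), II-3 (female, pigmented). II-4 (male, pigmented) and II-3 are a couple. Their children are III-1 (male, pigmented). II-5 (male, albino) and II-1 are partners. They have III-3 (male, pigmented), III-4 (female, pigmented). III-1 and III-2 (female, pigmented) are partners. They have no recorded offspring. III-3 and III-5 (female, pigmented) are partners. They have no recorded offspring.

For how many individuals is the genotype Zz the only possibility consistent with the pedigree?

Obligate heterozygotes: III-3 is pigmented so carries Z and received z from II-5 (zz), so III-3 is Zz; III-4 is pigmented so carries Z and received z from II-5 (zz), so III-4 is Zz.
Every other individual is either homozygous by phenotype or has at least one consistent homozygous assignment, so the count is 2.

2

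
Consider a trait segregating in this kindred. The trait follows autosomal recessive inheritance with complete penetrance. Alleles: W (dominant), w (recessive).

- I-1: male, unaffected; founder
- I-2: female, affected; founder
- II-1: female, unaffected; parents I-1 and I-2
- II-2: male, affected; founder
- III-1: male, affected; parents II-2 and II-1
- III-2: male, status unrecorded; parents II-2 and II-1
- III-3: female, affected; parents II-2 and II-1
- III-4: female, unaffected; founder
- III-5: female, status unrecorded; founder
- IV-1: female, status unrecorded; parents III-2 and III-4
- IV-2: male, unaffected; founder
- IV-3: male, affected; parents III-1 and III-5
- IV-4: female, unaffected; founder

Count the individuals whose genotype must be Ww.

Obligate heterozygotes: II-1 is unaffected so carries W and received w from I-2 (ww), so II-1 is Ww.
Every other individual is either homozygous by phenotype or has at least one consistent homozygous assignment, so the count is 1.

1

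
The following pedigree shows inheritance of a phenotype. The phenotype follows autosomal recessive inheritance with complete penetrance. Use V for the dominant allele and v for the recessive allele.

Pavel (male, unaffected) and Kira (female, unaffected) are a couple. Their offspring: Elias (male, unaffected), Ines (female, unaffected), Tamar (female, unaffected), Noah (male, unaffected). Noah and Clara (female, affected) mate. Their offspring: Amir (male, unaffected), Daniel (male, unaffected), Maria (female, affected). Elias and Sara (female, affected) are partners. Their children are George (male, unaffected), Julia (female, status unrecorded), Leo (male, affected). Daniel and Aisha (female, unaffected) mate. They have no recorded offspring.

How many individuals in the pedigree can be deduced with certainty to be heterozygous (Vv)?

Obligate heterozygotes: Elias is unaffected so carries V and passed v to Leo (vv), so Elias is Vv; Noah is unaffected so carries V and passed v to Maria (vv), so Noah is Vv; Amir is unaffected so carries V and received v from Clara (vv), so Amir is Vv; Daniel is unaffected so carries V and received v from Clara (vv), so Daniel is Vv; George is unaffected so carries V and received v from Sara (vv), so George is Vv.
Every other individual is either homozygous by phenotype or has at least one consistent homozygous assignment, so the count is 5.

5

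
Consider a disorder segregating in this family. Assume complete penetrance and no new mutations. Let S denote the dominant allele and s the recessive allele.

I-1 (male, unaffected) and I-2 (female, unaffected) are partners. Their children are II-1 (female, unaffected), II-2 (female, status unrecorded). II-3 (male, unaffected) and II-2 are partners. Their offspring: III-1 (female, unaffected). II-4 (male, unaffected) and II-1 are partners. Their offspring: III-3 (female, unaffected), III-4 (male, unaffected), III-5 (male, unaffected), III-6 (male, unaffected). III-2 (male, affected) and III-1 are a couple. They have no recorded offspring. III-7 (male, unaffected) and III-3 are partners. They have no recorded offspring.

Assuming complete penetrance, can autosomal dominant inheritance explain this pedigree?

A consistent assignment under autosomal dominant exists: I-1 ss, I-2 ss, II-1 ss, II-2 ss, II-3 ss, II-4 ss, III-1 ss, III-2 SS, III-3 ss, III-4 ss, III-5 ss, III-6 ss, III-7 ss.
In this assignment every recorded phenotype matches its genotype and every non-founder's genotype is obtainable from its parents' genotypes, so the pedigree is consistent.

Yes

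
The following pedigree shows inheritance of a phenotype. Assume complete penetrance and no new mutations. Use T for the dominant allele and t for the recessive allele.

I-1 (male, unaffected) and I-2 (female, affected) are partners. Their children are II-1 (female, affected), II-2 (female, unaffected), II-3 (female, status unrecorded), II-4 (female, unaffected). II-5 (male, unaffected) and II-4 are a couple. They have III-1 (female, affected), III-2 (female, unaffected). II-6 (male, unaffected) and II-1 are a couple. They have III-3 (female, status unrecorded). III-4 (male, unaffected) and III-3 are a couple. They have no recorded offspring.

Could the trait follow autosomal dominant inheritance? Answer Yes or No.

No

Under autosomal dominant, III-1 (affected, female) cannot arise from II-5 (unaffected) × II-4 (unaffected).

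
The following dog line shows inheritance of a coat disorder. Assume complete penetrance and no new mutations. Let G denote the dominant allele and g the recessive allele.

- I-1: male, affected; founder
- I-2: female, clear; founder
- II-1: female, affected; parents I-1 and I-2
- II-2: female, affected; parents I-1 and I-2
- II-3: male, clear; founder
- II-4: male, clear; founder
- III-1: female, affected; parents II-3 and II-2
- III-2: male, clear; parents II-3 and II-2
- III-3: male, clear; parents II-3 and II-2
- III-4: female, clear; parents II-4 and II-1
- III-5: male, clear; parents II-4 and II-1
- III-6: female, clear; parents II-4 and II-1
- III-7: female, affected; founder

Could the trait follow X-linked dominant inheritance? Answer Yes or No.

Yes

A consistent assignment under X-linked dominant exists: I-1 X^G Y, I-2 X^g X^g, II-1 X^G X^g, II-2 X^G X^g, II-3 X^g Y, II-4 X^g Y, III-1 X^G X^g, III-2 X^g Y, III-3 X^g Y, III-4 X^g X^g, III-5 X^g Y, III-6 X^g X^g, III-7 X^G X^G.
In this assignment every recorded phenotype matches its genotype and every non-founder's genotype is obtainable from its parents' genotypes, so the pedigree is consistent.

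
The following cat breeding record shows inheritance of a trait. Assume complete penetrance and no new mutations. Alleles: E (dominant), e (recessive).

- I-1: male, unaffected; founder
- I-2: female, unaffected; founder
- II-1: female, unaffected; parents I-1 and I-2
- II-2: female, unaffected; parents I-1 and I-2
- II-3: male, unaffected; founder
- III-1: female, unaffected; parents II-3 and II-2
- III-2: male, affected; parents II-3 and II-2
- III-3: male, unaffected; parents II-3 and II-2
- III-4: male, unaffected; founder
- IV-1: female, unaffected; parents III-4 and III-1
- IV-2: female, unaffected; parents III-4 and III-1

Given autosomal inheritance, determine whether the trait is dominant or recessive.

II-3 and II-2 are both unaffected yet have an affected child III-2. Under dominance, an affected child requires at least one affected parent, so the trait cannot be dominant.

recessive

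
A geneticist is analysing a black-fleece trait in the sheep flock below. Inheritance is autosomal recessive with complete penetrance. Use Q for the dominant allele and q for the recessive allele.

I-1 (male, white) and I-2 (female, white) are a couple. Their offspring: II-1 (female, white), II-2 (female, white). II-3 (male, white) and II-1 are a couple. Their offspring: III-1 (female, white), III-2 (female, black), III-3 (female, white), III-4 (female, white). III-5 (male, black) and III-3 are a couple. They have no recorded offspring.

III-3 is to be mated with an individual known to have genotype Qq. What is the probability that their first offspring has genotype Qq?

II-3 is white so carries Q and passed q to III-2 (qq), so II-3 is Qq.
II-1 is white so carries Q and passed q to III-2 (qq), so II-1 is Qq.
III-3 is a white offspring of II-3 (Qq) × II-1 (Qq), whose cross gives 1/4 QQ : 1/2 Qq : 1/4 qq; conditioning on being white, III-3 is QQ with probability 1/3, Qq with probability 2/3.
Summing over parental genotype combinations, P(offspring has genotype Qq) = 1/3·1/2 + 2/3·1/2 = 1/2.

1/2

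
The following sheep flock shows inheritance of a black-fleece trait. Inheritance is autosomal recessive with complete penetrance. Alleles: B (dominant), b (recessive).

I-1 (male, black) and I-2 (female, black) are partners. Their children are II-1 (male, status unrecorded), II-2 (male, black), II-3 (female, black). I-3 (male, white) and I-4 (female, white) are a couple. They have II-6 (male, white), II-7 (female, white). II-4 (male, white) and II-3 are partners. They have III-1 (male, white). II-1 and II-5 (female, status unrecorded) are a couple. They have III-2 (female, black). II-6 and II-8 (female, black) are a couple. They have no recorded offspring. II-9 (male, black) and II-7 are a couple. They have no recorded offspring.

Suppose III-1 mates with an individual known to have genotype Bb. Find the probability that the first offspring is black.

III-1 is white so carries B and received b from II-3 (bb), so III-1 is Bb.
The cross gives 1/4 BB : 1/2 Bb : 1/4 bb, so P(offspring is black) = 1/4.

1/4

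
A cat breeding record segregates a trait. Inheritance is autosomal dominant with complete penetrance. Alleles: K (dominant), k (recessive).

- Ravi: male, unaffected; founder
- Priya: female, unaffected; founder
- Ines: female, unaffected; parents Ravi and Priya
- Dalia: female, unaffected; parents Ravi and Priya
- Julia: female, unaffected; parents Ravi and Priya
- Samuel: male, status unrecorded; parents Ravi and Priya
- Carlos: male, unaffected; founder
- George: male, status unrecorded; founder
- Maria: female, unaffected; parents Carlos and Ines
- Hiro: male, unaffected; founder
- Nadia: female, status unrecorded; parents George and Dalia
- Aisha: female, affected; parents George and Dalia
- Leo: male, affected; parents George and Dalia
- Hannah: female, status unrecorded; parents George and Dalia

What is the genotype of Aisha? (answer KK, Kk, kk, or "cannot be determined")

From phenotype alone, Aisha is KK or Kk.
Aisha is affected so carries K and received k from Dalia (kk), so Aisha is Kk.

Kk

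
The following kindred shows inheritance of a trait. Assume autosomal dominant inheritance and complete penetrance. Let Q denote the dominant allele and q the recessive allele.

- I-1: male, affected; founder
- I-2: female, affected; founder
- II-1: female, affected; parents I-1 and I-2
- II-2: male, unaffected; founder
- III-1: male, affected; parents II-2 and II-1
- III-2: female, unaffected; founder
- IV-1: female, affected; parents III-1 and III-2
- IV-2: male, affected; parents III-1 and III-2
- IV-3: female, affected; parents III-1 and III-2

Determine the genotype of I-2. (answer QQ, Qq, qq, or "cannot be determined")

cannot be determined

I-2's phenotype allows QQ or Qq, and no parent or child forces a single allele at both positions; consistent genotype assignments exist with I-2 as QQ or Qq.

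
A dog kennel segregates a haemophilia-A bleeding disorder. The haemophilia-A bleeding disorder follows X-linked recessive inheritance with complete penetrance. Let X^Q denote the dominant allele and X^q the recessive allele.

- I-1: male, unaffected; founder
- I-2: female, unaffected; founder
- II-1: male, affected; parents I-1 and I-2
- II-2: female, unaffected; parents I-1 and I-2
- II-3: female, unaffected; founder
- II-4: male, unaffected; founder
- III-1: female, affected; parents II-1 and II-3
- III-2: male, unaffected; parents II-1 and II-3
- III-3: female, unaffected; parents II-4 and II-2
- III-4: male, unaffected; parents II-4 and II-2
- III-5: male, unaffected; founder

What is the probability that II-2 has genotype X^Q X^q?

1/3

I-1 is unaffected, so I-1 is X^Q Y.
I-2 is unaffected so carries Q and passed q to II-1 (X^q Y), so I-2 is X^Q X^q.
Their cross gives offspring ratios 1/2 X^Q X^Q : 1/2 X^Q X^q. Conditioning on II-2 being unaffected, P(X^Q X^q) = 1/2 / 1 = 1/2 before taking II-2's own offspring into account.
II-4 is unaffected, so II-4 is X^Q Y.
Now use II-2's offspring. Probability of each recorded status — unaffected son III-4: 1/2 if II-2 is X^Q X^q, 1 if X^Q X^Q. (III-3: equally likely either way, so uninformative.)
Bayes: P(X^Q X^q) = 1/2·1/2 / (1/2·1/2 + 1/2·1) = 1/3.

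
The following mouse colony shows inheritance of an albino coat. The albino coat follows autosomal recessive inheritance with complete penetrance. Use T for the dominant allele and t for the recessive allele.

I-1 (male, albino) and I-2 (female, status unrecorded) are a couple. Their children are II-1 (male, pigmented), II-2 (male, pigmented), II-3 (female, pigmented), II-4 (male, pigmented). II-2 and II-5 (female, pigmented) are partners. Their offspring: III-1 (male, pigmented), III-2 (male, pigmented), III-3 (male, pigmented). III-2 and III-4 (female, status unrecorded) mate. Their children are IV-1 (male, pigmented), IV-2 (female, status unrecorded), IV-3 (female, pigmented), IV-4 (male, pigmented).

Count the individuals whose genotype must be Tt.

Obligate heterozygotes: II-1 is pigmented so carries T and received t from I-1 (tt), so II-1 is Tt; II-2 is pigmented so carries T and received t from I-1 (tt), so II-2 is Tt; II-3 is pigmented so carries T and received t from I-1 (tt), so II-3 is Tt; II-4 is pigmented so carries T and received t from I-1 (tt), so II-4 is Tt.
Every other individual is either homozygous by phenotype or has at least one consistent homozygous assignment, so the count is 4.

4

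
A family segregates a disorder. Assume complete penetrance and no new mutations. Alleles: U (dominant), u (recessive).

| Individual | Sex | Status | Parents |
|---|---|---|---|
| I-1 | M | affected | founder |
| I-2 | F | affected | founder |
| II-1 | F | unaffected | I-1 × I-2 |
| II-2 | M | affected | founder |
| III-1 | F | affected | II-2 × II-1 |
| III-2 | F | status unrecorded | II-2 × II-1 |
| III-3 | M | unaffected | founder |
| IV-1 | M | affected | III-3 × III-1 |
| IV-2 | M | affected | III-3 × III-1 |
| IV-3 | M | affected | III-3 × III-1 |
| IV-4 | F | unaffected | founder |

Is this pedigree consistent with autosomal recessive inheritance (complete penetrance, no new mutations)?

Under autosomal recessive, II-1 (unaffected, female) cannot arise from I-1 (affected) × I-2 (affected).

No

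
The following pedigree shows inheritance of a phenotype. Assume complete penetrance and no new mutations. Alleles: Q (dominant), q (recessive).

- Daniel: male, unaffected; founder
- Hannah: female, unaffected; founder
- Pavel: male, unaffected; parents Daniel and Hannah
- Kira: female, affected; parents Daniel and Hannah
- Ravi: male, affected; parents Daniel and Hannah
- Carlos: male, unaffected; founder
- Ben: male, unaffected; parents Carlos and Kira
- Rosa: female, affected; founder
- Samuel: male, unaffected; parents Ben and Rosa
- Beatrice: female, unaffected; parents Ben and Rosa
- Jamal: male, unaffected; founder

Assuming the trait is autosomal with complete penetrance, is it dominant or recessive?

recessive

Daniel and Hannah are both unaffected yet have an affected child Kira. Under dominance, an affected child requires at least one affected parent, so the trait cannot be dominant.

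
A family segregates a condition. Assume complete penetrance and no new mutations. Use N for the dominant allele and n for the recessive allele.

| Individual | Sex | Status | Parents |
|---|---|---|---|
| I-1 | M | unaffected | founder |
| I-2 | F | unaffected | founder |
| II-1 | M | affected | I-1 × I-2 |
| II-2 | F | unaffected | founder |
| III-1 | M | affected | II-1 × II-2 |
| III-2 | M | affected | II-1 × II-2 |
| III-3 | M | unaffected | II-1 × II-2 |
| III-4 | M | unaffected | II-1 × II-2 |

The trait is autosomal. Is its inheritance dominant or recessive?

recessive

I-1 and I-2 are both unaffected yet have an affected child II-1. Under dominance, an affected child requires at least one affected parent, so the trait cannot be dominant.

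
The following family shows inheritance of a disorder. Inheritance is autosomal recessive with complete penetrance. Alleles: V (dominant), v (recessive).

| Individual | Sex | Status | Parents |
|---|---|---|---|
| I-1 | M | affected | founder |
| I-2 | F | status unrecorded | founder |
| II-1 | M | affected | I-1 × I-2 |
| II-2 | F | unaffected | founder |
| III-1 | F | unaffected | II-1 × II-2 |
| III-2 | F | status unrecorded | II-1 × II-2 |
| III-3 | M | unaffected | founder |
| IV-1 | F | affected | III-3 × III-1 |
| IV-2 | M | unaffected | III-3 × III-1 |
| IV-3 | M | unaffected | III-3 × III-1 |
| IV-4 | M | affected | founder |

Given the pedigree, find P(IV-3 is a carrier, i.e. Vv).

III-3 is unaffected so carries V and passed v to IV-1 (vv), so III-3 is Vv.
III-1 is unaffected so carries V and received v from II-1 (vv), so III-1 is Vv.
Their cross gives offspring ratios 1/4 VV : 1/2 Vv : 1/4 vv. Conditioning on IV-3 being unaffected, P(Vv) = 1/2 / 3/4 = 2/3.

2/3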